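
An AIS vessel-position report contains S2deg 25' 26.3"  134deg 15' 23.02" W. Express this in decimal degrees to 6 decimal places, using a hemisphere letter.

Lat: 2 + 25/60 + 26.3/3600 = 2.4239722
λ: 134 + 15/60 + 23.02/3600 = 134.2563944

2.423972° S, 134.256394° W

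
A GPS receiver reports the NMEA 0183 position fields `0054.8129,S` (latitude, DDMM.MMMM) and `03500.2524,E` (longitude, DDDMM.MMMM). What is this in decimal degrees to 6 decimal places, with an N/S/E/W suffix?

0.913548° S, 35.004207° E

φ: degrees = first 2 digits = 0, minutes = 54.8129; 0 + 54.8129/60 = 0.9135483
Longitude: degrees = first 3 digits = 35, minutes = 0.2524; 35 + 0.2524/60 = 35.0042067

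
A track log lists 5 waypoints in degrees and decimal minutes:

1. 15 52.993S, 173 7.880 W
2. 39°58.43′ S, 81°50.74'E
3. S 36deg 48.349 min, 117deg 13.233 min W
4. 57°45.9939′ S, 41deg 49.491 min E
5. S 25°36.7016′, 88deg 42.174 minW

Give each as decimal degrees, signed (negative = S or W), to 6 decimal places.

Point 1:
  φ: 52.993′ = 0.883217°; total 15.8832167
  S → negative
  Lon: 173 + 7.88/60 = 173.1313333
  W → negative
Point 2:
  Latitude: 39 + 58.43/60 = 39.9738333
  hemisphere S, so the sign is −
  Longitude: 81 + 50.74/60 = 81.8456667
  E → positive
Point 3:
  φ: 48.349′ = 0.805817°; total 36.8058167
  hemisphere S, so the sign is −
  Lon: 13.233′ = 0.220550°; total 117.2205500
  hemisphere W, so the sign is −
Point 4:
  φ: 45.9939′ = 0.766565°; total 57.7665650
  S ⇒ negate
  Longitude: 41 + 49.491/60 = 41.8248500
  E ⇒ keep positive
Point 5:
  φ: 25 + 36.7016/60 = 25.6116933
  S ⇒ negate
  Lon: 42.174′ = 0.702900°; total 88.7029000
  W ⇒ negate

1. -15.883217, -173.131333
2. -39.973833, 81.845667
3. -36.805817, -117.220550
4. -57.766565, 41.824850
5. -25.611693, -88.702900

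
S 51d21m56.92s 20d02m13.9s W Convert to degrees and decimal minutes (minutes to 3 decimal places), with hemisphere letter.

φ: seconds/60 = 0.94867; minutes = 21 + 0.94867 = 21.94867
Lon: 2 + 13.9/60 = 2.23167′

51° 21.949′ S, 20° 2.232′ W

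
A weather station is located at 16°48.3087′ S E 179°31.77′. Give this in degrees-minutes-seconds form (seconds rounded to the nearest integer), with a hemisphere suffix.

Latitude: fractional minutes 0.30870 × 60 = 18.52″
λ: 31.77000′ → 31′ and 0.77000 × 60 = 46.20″

16°48′19″ S, 179°31′46″ E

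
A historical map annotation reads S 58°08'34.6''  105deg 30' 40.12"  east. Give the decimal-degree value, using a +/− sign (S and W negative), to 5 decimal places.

-58.14294, 105.51114

Lat: 8′ + 34.6″ = 8.57667′; 58 + 8.57667/60 = 58.142944
S ⇒ negate
λ: 30′ + 40.12″ = 30.66867′; 105 + 30.66867/60 = 105.511144
E → positive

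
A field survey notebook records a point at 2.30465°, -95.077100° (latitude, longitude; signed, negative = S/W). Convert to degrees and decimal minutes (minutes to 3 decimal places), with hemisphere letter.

2° 18.279′ N, 95° 4.626′ W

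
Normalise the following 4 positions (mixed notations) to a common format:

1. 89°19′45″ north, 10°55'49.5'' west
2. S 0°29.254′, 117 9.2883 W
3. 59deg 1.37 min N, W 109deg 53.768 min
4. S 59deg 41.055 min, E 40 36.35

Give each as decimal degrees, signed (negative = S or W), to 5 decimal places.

1. 89.32917, -10.93042
2. -0.48757, -117.15481
3. 59.02283, -109.89613
4. -59.68425, 40.60583

Point 1:
  Lat: 89 + 19/60 + 45/3600 = 89.329167
  N ⇒ keep positive
  Longitude: 10° + 55/60 + 49.5/3600 = 10 + 0.916667 + 0.013750 = 10.930417
  W → negative
Point 2:
  Latitude: 29.254′ = 0.487567°; total 0.487567
  hemisphere S, so the sign is −
  Longitude: 9.2883′ = 0.154805°; total 117.154805
  hemisphere W, so the sign is −
Point 3:
  φ: 1.37′ = 0.022833°; total 59.022833
  N → positive
  λ: 53.768′ = 0.896133°; total 109.896133
  W → negative
Point 4:
  Lat: 41.055′ = 0.684250°; total 59.684250
  hemisphere S, so the sign is −
  Longitude: 40 + 36.35/60 = 40.605833
  E → positive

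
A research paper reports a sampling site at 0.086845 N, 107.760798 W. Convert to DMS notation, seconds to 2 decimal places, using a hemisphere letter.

Lat: 0.086845 × 60 = 5.21070′ → 5′, remainder × 60 = 12.6420″
Lon: whole degrees 107; 45.64788′ → 45′ and 38.8728″

0°05′12.64″ N, 107°45′38.87″ W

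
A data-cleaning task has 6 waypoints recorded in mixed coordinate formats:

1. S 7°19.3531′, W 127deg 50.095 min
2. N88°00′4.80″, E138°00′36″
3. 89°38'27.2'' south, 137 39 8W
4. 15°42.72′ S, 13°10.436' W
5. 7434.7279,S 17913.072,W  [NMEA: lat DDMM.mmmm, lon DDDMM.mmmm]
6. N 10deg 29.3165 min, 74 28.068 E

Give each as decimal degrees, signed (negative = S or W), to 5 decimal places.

1. -7.32255, -127.83492
2. 88.00133, 138.01000
3. -89.64089, -137.65222
4. -15.71200, -13.17393
5. -74.57880, -179.21787
6. 10.48861, 74.46780

Point 1:
  φ: 19.3531′ = 0.322552°; total 7.322552
  S ⇒ negate
  Lon: 127 + 50.095/60 = 127.834917
  W → negative
Point 2:
  Lat: 88° + 0/60 + 4.8/3600 = 88 + 0.000000 + 0.001333 = 88.001333
  N ⇒ keep positive
  Lon: 0′ + 36″ = 0.60000′; 138 + 0.60000/60 = 138.010000
  E → positive
Point 3:
  φ: 89 + 38/60 + 27.2/3600 = 89.640889
  S ⇒ negate
  Longitude: 137° + 39/60 + 8/3600 = 137 + 0.650000 + 0.002222 = 137.652222
  W ⇒ negate
Point 4:
  Lat: 42.72′ = 0.712000°; total 15.712000
  S → negative
  Lon: 13 + 10.436/60 = 13.173933
  hemisphere W, so the sign is −
Point 5:
  Lat: split at 2 digits → 74° and 34.7279′; 74 + 34.7279/60 = 74.578798
  S → negative
  Lon: split at 3 digits → 179° and 13.072′; 179 + 13.072/60 = 179.217867
  W ⇒ negate
Point 6:
  Latitude: 29.3165′ = 0.488608°; total 10.488608
  N ⇒ keep positive
  Lon: 74 + 28.068/60 = 74.467800
  E ⇒ keep positive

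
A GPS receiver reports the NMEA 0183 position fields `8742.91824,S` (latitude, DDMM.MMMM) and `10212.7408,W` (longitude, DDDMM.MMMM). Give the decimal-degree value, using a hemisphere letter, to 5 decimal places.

Latitude: degrees = first 2 digits = 87, minutes = 42.91824; 87 + 42.91824/60 = 87.715304
Longitude: degrees = first 3 digits = 102, minutes = 12.7408; 102 + 12.7408/60 = 102.212347

87.71530° S, 102.21235° W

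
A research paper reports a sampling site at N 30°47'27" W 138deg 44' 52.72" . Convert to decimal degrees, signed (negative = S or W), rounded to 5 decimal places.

30.79083, -138.74798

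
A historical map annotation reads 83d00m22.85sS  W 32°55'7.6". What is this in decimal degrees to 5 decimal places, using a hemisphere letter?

Lat: 83° + 0/60 + 22.85/3600 = 83 + 0.000000 + 0.006347 = 83.006347
λ: 32 + 55/60 + 7.6/3600 = 32.918778

83.00635° S, 32.91878° W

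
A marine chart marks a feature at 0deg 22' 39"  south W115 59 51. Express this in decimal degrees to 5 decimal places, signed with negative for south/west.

-0.37750, -115.99750

Lat: 22′ + 39″ = 22.65000′; 0 + 22.65000/60 = 0.377500
hemisphere S, so the sign is −
Lon: 115° + 59/60 + 51/3600 = 115 + 0.983333 + 0.014167 = 115.997500
W → negative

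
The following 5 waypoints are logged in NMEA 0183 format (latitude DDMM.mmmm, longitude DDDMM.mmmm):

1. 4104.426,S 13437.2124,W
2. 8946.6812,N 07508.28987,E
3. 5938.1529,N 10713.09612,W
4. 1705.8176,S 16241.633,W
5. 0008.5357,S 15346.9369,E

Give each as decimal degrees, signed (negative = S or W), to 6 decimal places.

1. -41.073767, -134.620207
2. 89.778020, 75.138165
3. 59.635882, -107.218269
4. -17.096960, -162.693883
5. -0.142262, 153.782282

Point 1:
  Latitude: degrees = first 2 digits = 41, minutes = 4.426; 41 + 4.426/60 = 41.0737667
  hemisphere S, so the sign is −
  Lon: degrees = first 3 digits = 134, minutes = 37.2124; 134 + 37.2124/60 = 134.6202067
  W → negative
Point 2:
  Latitude: split at 2 digits → 89° and 46.6812′; 89 + 46.6812/60 = 89.7780200
  N ⇒ keep positive
  Longitude: degrees = first 3 digits = 75, minutes = 8.28987; 75 + 8.28987/60 = 75.1381645
  E ⇒ keep positive
Point 3:
  φ: split at 2 digits → 59° and 38.1529′; 59 + 38.1529/60 = 59.6358817
  N → positive
  λ: degrees = first 3 digits = 107, minutes = 13.09612; 107 + 13.09612/60 = 107.2182687
  W ⇒ negate
Point 4:
  Lat: degrees = first 2 digits = 17, minutes = 5.8176; 17 + 5.8176/60 = 17.0969600
  S → negative
  Longitude: degrees = first 3 digits = 162, minutes = 41.633; 162 + 41.633/60 = 162.6938833
  W → negative
Point 5:
  Latitude: degrees = first 2 digits = 0, minutes = 8.5357; 0 + 8.5357/60 = 0.1422617
  hemisphere S, so the sign is −
  λ: degrees = first 3 digits = 153, minutes = 46.9369; 153 + 46.9369/60 = 153.7822817
  E → positive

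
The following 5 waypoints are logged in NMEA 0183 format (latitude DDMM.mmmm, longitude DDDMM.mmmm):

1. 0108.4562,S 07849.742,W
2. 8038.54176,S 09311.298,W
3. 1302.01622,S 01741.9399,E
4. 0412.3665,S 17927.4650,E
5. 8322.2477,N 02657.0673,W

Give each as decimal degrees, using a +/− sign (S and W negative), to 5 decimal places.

Point 1:
  φ: split at 2 digits → 01° and 8.4562′; 1 + 8.4562/60 = 1.140937
  S ⇒ negate
  Lon: split at 3 digits → 078° and 49.742′; 78 + 49.742/60 = 78.829033
  W ⇒ negate
Point 2:
  Latitude: degrees = first 2 digits = 80, minutes = 38.54176; 80 + 38.54176/60 = 80.642363
  S → negative
  λ: split at 3 digits → 093° and 11.298′; 93 + 11.298/60 = 93.188300
  W ⇒ negate
Point 3:
  φ: split at 2 digits → 13° and 2.01622′; 13 + 2.01622/60 = 13.033604
  S ⇒ negate
  Lon: degrees = first 3 digits = 17, minutes = 41.9399; 17 + 41.9399/60 = 17.698998
  E ⇒ keep positive
Point 4:
  Lat: degrees = first 2 digits = 4, minutes = 12.3665; 4 + 12.3665/60 = 4.206108
  hemisphere S, so the sign is −
  λ: split at 3 digits → 179° and 27.465′; 179 + 27.465/60 = 179.457750
  E ⇒ keep positive
Point 5:
  Lat: split at 2 digits → 83° and 22.2477′; 83 + 22.2477/60 = 83.370795
  N → positive
  Lon: degrees = first 3 digits = 26, minutes = 57.0673; 26 + 57.0673/60 = 26.951122
  hemisphere W, so the sign is −

1. -1.14094, -78.82903
2. -80.64236, -93.18830
3. -13.03360, 17.69900
4. -4.20611, 179.45775
5. 83.37080, -26.95112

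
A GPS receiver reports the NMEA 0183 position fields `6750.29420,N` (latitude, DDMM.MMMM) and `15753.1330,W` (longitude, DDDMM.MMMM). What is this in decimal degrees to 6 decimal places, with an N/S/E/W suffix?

Latitude: split at 2 digits → 67° and 50.2942′; 67 + 50.2942/60 = 67.8382367
Longitude: split at 3 digits → 157° and 53.133′; 157 + 53.133/60 = 157.8855500

67.838237° N, 157.885550° W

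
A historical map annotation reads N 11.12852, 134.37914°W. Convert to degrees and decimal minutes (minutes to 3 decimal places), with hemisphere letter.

11° 7.711′ N, 134° 22.748′ W

φ: fractional part 0.128520 → 7.71120 minutes
Lon: fractional part 0.379140 → 22.74840 minutes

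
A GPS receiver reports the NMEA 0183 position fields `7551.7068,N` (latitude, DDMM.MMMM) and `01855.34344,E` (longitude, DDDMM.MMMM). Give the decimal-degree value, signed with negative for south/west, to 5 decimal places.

Lat: degrees = first 2 digits = 75, minutes = 51.7068; 75 + 51.7068/60 = 75.861780
N → positive
Longitude: degrees = first 3 digits = 18, minutes = 55.34344; 18 + 55.34344/60 = 18.922391
E → positive

75.86178, 18.92239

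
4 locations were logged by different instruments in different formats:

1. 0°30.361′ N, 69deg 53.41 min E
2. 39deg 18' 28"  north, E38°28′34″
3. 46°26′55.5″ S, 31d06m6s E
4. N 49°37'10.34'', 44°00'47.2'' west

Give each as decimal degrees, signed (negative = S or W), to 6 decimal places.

Point 1:
  Lat: 30.361′ = 0.506017°; total 0.5060167
  N → positive
  Lon: 53.41′ = 0.890167°; total 69.8901667
  E ⇒ keep positive
Point 2:
  Latitude: 39 + 18/60 + 28/3600 = 39.3077778
  N → positive
  λ: 38° + 28/60 + 34/3600 = 38 + 0.466667 + 0.009444 = 38.4761111
  E ⇒ keep positive
Point 3:
  Lat: 26′ + 55.5″ = 26.92500′; 46 + 26.92500/60 = 46.4487500
  hemisphere S, so the sign is −
  Lon: 6′ + 6″ = 6.10000′; 31 + 6.10000/60 = 31.1016667
  E → positive
Point 4:
  Latitude: 37′ + 10.34″ = 37.17233′; 49 + 37.17233/60 = 49.6195389
  N → positive
  λ: 0′ + 47.2″ = 0.78667′; 44 + 0.78667/60 = 44.0131111
  W ⇒ negate

1. 0.506017, 69.890167
2. 39.307778, 38.476111
3. -46.448750, 31.101667
4. 49.619539, -44.013111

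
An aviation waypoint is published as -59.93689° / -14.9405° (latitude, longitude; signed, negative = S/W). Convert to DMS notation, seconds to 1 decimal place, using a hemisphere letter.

Latitude is negative → S; |value| = 59.936890
φ: 0.936890 × 60 = 56.21340′ → 56′, remainder × 60 = 12.804″
Longitude is negative → W; |value| = 14.940500
Longitude: 0.940500° → 56.43000′; 0.43000 × 60 = 25.800″

59°56′12.8″ S, 14°56′25.8″ W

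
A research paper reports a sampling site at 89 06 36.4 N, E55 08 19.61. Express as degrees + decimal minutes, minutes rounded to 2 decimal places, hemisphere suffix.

89° 6.61′ N, 55° 8.33′ E

Lat: 6 + 36.4/60 = 6.6067′
λ: seconds/60 = 0.32683; minutes = 8 + 0.32683 = 8.3268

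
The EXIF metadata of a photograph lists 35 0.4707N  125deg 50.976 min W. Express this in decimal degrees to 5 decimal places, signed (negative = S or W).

φ: 0.4707′ = 0.007845°; total 35.007845
N ⇒ keep positive
Longitude: 125 + 50.976/60 = 125.849600
W ⇒ negate

35.00785, -125.84960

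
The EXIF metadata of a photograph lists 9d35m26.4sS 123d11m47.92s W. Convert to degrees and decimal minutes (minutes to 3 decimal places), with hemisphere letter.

Lat: 35 + 26.4/60 = 35.44000′
Longitude: 11 + 47.92/60 = 11.79867′

9° 35.440′ S, 123° 11.799′ W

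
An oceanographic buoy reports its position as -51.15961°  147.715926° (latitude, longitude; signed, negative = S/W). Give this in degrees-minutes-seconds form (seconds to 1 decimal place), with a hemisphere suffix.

Latitude is negative → S; |value| = 51.159610
Lat: whole degrees 51; 9.57660′ → 9′ and 34.596″
Longitude: 0.715926° → 42.95556′; 0.95556 × 60 = 57.334″

51°09′34.6″ S, 147°42′57.3″ E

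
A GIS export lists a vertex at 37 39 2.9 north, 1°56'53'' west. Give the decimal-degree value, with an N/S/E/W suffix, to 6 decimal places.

37.650806° N, 1.948056° W

φ: 37 + 39/60 + 2.9/3600 = 37.6508056
λ: 1° + 56/60 + 53/3600 = 1 + 0.933333 + 0.014722 = 1.9480556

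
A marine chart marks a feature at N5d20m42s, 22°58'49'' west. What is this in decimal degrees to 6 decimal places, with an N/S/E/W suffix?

Lat: 5° + 20/60 + 42/3600 = 5 + 0.333333 + 0.011667 = 5.3450000
Lon: 22 + 58/60 + 49/3600 = 22.9802778

5.345000° N, 22.980278° W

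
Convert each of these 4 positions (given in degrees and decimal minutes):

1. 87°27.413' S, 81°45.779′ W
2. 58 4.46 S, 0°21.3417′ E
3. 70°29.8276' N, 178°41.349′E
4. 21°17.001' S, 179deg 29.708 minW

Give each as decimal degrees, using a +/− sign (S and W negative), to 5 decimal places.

1. -87.45688, -81.76298
2. -58.07433, 0.35570
3. 70.49713, 178.68915
4. -21.28335, -179.49513

Point 1:
  φ: 87 + 27.413/60 = 87.456883
  S ⇒ negate
  Lon: 81 + 45.779/60 = 81.762983
  W ⇒ negate
Point 2:
  Latitude: 58 + 4.46/60 = 58.074333
  S ⇒ negate
  Lon: 21.3417′ = 0.355695°; total 0.355695
  E ⇒ keep positive
Point 3:
  Lat: 70 + 29.8276/60 = 70.497127
  N → positive
  Lon: 178 + 41.349/60 = 178.689150
  E → positive
Point 4:
  Latitude: 21 + 17.001/60 = 21.283350
  hemisphere S, so the sign is −
  λ: 29.708′ = 0.495133°; total 179.495133
  W ⇒ negate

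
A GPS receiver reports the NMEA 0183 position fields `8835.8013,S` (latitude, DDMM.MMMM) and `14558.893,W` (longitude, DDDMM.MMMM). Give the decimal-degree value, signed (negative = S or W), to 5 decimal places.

-88.59669, -145.98155

Latitude: split at 2 digits → 88° and 35.8013′; 88 + 35.8013/60 = 88.596688
S → negative
Longitude: degrees = first 3 digits = 145, minutes = 58.893; 145 + 58.893/60 = 145.981550
W → negative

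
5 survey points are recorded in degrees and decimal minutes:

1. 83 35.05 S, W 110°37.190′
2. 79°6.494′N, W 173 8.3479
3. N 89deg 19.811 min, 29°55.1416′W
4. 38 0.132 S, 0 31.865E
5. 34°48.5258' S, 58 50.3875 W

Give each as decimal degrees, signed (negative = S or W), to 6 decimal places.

1. -83.584167, -110.619833
2. 79.108233, -173.139132
3. 89.330183, -29.919027
4. -38.002200, 0.531083
5. -34.808763, -58.839792

Point 1:
  Lat: 35.05′ = 0.584167°; total 83.5841667
  S ⇒ negate
  Longitude: 37.19′ = 0.619833°; total 110.6198333
  hemisphere W, so the sign is −
Point 2:
  Lat: 6.494′ = 0.108233°; total 79.1082333
  N → positive
  Lon: 8.3479′ = 0.139132°; total 173.1391317
  hemisphere W, so the sign is −
Point 3:
  Latitude: 89 + 19.811/60 = 89.3301833
  N → positive
  Lon: 55.1416′ = 0.919027°; total 29.9190267
  hemisphere W, so the sign is −
Point 4:
  Latitude: 38 + 0.132/60 = 38.0022000
  S ⇒ negate
  Lon: 0 + 31.865/60 = 0.5310833
  E ⇒ keep positive
Point 5:
  φ: 34 + 48.5258/60 = 34.8087633
  S → negative
  λ: 58 + 50.3875/60 = 58.8397917
  W → negative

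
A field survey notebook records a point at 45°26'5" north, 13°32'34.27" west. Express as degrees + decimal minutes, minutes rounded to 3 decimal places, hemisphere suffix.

45° 26.083′ N, 13° 32.571′ W

Latitude: 26 + 5/60 = 26.08333′
Lon: 32 + 34.27/60 = 32.57117′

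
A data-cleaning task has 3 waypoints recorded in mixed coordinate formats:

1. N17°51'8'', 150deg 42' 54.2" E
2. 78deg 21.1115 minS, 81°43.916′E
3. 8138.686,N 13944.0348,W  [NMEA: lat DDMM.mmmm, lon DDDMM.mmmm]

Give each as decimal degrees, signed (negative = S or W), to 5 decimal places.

Point 1:
  φ: 17 + 51/60 + 8/3600 = 17.852222
  N ⇒ keep positive
  Longitude: 42′ + 54.2″ = 42.90333′; 150 + 42.90333/60 = 150.715056
  E → positive
Point 2:
  Lat: 21.1115′ = 0.351858°; total 78.351858
  S ⇒ negate
  λ: 81 + 43.916/60 = 81.731933
  E → positive
Point 3:
  Lat: degrees = first 2 digits = 81, minutes = 38.686; 81 + 38.686/60 = 81.644767
  N ⇒ keep positive
  λ: split at 3 digits → 139° and 44.0348′; 139 + 44.0348/60 = 139.733913
  hemisphere W, so the sign is −

1. 17.85222, 150.71506
2. -78.35186, 81.73193
3. 81.64477, -139.73391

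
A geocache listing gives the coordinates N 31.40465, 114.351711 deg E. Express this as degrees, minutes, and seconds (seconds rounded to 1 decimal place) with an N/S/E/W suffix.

Lat: whole degrees 31; 24.27900′ → 24′ and 16.740″
Longitude: 0.351711 × 60 = 21.10266′ → 21′, remainder × 60 = 6.160″

31°24′16.7″ N, 114°21′6.2″ E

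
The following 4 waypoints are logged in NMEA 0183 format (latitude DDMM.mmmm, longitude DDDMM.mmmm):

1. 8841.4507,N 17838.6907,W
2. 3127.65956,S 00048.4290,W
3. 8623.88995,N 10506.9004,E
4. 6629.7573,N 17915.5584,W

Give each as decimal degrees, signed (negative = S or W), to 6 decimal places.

1. 88.690845, -178.644845
2. -31.460993, -0.807150
3. 86.398166, 105.115007
4. 66.495955, -179.259307

Point 1:
  φ: split at 2 digits → 88° and 41.4507′; 88 + 41.4507/60 = 88.6908450
  N ⇒ keep positive
  Lon: degrees = first 3 digits = 178, minutes = 38.6907; 178 + 38.6907/60 = 178.6448450
  hemisphere W, so the sign is −
Point 2:
  φ: degrees = first 2 digits = 31, minutes = 27.65956; 31 + 27.65956/60 = 31.4609927
  S ⇒ negate
  λ: split at 3 digits → 000° and 48.429′; 0 + 48.429/60 = 0.8071500
  W ⇒ negate
Point 3:
  Latitude: degrees = first 2 digits = 86, minutes = 23.88995; 86 + 23.88995/60 = 86.3981658
  N → positive
  λ: degrees = first 3 digits = 105, minutes = 6.9004; 105 + 6.9004/60 = 105.1150067
  E ⇒ keep positive
Point 4:
  Lat: split at 2 digits → 66° and 29.7573′; 66 + 29.7573/60 = 66.4959550
  N → positive
  Longitude: degrees = first 3 digits = 179, minutes = 15.5584; 179 + 15.5584/60 = 179.2593067
  W ⇒ negate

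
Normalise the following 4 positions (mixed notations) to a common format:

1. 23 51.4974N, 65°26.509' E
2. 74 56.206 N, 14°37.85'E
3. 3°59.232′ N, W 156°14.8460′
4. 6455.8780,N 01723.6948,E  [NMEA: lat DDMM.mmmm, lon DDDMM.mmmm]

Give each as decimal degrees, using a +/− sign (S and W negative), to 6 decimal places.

Point 1:
  Lat: 23 + 51.4974/60 = 23.8582900
  N ⇒ keep positive
  λ: 65 + 26.509/60 = 65.4418167
  E ⇒ keep positive
Point 2:
  Latitude: 56.206′ = 0.936767°; total 74.9367667
  N → positive
  Longitude: 37.85′ = 0.630833°; total 14.6308333
  E → positive
Point 3:
  Lat: 3 + 59.232/60 = 3.9872000
  N → positive
  λ: 14.846′ = 0.247433°; total 156.2474333
  W ⇒ negate
Point 4:
  Latitude: split at 2 digits → 64° and 55.878′; 64 + 55.878/60 = 64.9313000
  N ⇒ keep positive
  λ: split at 3 digits → 017° and 23.6948′; 17 + 23.6948/60 = 17.3949133
  E ⇒ keep positive

1. 23.858290, 65.441817
2. 74.936767, 14.630833
3. 3.987200, -156.247433
4. 64.931300, 17.394913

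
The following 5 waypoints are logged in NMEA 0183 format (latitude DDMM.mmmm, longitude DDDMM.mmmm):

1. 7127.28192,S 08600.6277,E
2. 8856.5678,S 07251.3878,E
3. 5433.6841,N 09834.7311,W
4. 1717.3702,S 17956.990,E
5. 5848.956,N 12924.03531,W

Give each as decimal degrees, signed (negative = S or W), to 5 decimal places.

Point 1:
  Latitude: split at 2 digits → 71° and 27.28192′; 71 + 27.28192/60 = 71.454699
  S → negative
  Longitude: split at 3 digits → 086° and 0.6277′; 86 + 0.6277/60 = 86.010462
  E → positive
Point 2:
  φ: degrees = first 2 digits = 88, minutes = 56.5678; 88 + 56.5678/60 = 88.942797
  S ⇒ negate
  λ: degrees = first 3 digits = 72, minutes = 51.3878; 72 + 51.3878/60 = 72.856463
  E ⇒ keep positive
Point 3:
  Lat: split at 2 digits → 54° and 33.6841′; 54 + 33.6841/60 = 54.561402
  N ⇒ keep positive
  λ: degrees = first 3 digits = 98, minutes = 34.7311; 98 + 34.7311/60 = 98.578852
  W → negative
Point 4:
  Lat: split at 2 digits → 17° and 17.3702′; 17 + 17.3702/60 = 17.289503
  hemisphere S, so the sign is −
  λ: degrees = first 3 digits = 179, minutes = 56.99; 179 + 56.99/60 = 179.949833
  E → positive
Point 5:
  Lat: split at 2 digits → 58° and 48.956′; 58 + 48.956/60 = 58.815933
  N → positive
  Lon: degrees = first 3 digits = 129, minutes = 24.03531; 129 + 24.03531/60 = 129.400589
  W ⇒ negate

1. -71.45470, 86.01046
2. -88.94280, 72.85646
3. 54.56140, -98.57885
4. -17.28950, 179.94983
5. 58.81593, -129.40059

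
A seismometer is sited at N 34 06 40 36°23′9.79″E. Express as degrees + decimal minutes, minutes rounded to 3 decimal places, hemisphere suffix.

34° 6.667′ N, 36° 23.163′ E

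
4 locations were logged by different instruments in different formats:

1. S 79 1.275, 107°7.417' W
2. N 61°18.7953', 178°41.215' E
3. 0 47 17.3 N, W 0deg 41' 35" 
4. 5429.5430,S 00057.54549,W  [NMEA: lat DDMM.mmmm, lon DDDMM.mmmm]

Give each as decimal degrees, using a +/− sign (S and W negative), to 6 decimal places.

Point 1:
  Lat: 79 + 1.275/60 = 79.0212500
  S → negative
  λ: 7.417′ = 0.123617°; total 107.1236167
  hemisphere W, so the sign is −
Point 2:
  Lat: 18.7953′ = 0.313255°; total 61.3132550
  N → positive
  Lon: 41.215′ = 0.686917°; total 178.6869167
  E ⇒ keep positive
Point 3:
  φ: 0° + 47/60 + 17.3/3600 = 0 + 0.783333 + 0.004806 = 0.7881389
  N ⇒ keep positive
  λ: 41′ + 35″ = 41.58333′; 0 + 41.58333/60 = 0.6930556
  hemisphere W, so the sign is −
Point 4:
  Lat: degrees = first 2 digits = 54, minutes = 29.543; 54 + 29.543/60 = 54.4923833
  S → negative
  Lon: degrees = first 3 digits = 0, minutes = 57.54549; 0 + 57.54549/60 = 0.9590915
  hemisphere W, so the sign is −

1. -79.021250, -107.123617
2. 61.313255, 178.686917
3. 0.788139, -0.693056
4. -54.492383, -0.959092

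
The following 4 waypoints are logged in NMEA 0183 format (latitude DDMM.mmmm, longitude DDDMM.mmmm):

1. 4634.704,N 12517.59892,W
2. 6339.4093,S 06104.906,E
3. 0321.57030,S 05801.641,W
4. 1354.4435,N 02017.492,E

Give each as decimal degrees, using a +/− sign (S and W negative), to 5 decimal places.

Point 1:
  φ: split at 2 digits → 46° and 34.704′; 46 + 34.704/60 = 46.578400
  N ⇒ keep positive
  Lon: split at 3 digits → 125° and 17.59892′; 125 + 17.59892/60 = 125.293315
  W → negative
Point 2:
  φ: degrees = first 2 digits = 63, minutes = 39.4093; 63 + 39.4093/60 = 63.656822
  S ⇒ negate
  λ: split at 3 digits → 061° and 4.906′; 61 + 4.906/60 = 61.081767
  E → positive
Point 3:
  φ: degrees = first 2 digits = 3, minutes = 21.5703; 3 + 21.5703/60 = 3.359505
  hemisphere S, so the sign is −
  Lon: split at 3 digits → 058° and 1.641′; 58 + 1.641/60 = 58.027350
  W ⇒ negate
Point 4:
  Lat: split at 2 digits → 13° and 54.4435′; 13 + 54.4435/60 = 13.907392
  N ⇒ keep positive
  Longitude: split at 3 digits → 020° and 17.492′; 20 + 17.492/60 = 20.291533
  E ⇒ keep positive

1. 46.57840, -125.29332
2. -63.65682, 61.08177
3. -3.35951, -58.02735
4. 13.90739, 20.29153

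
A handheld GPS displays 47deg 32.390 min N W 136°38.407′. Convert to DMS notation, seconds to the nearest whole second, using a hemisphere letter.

φ: 32.39000′ → 32′ and 0.39000 × 60 = 23.40″
λ: fractional minutes 0.40700 × 60 = 24.42″

47°32′23″ N, 136°38′24″ W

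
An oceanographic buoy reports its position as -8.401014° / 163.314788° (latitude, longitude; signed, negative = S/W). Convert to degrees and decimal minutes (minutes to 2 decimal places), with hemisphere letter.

8° 24.06′ S, 163° 18.89′ E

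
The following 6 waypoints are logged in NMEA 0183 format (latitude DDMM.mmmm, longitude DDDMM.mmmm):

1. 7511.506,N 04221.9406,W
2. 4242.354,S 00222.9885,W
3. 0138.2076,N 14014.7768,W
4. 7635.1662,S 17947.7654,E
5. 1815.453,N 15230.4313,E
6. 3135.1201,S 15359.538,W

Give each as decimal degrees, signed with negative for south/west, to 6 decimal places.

1. 75.191767, -42.365677
2. -42.705900, -2.383142
3. 1.636793, -140.246280
4. -76.586103, 179.796090
5. 18.257550, 152.507188
6. -31.585335, -153.992300

Point 1:
  Latitude: degrees = first 2 digits = 75, minutes = 11.506; 75 + 11.506/60 = 75.1917667
  N ⇒ keep positive
  λ: degrees = first 3 digits = 42, minutes = 21.9406; 42 + 21.9406/60 = 42.3656767
  W ⇒ negate
Point 2:
  Latitude: split at 2 digits → 42° and 42.354′; 42 + 42.354/60 = 42.7059000
  S ⇒ negate
  Longitude: degrees = first 3 digits = 2, minutes = 22.9885; 2 + 22.9885/60 = 2.3831417
  hemisphere W, so the sign is −
Point 3:
  φ: split at 2 digits → 01° and 38.2076′; 1 + 38.2076/60 = 1.6367933
  N ⇒ keep positive
  Lon: split at 3 digits → 140° and 14.7768′; 140 + 14.7768/60 = 140.2462800
  W → negative
Point 4:
  Lat: degrees = first 2 digits = 76, minutes = 35.1662; 76 + 35.1662/60 = 76.5861033
  S ⇒ negate
  λ: degrees = first 3 digits = 179, minutes = 47.7654; 179 + 47.7654/60 = 179.7960900
  E ⇒ keep positive
Point 5:
  Latitude: split at 2 digits → 18° and 15.453′; 18 + 15.453/60 = 18.2575500
  N → positive
  Longitude: split at 3 digits → 152° and 30.4313′; 152 + 30.4313/60 = 152.5071883
  E → positive
Point 6:
  Latitude: split at 2 digits → 31° and 35.1201′; 31 + 35.1201/60 = 31.5853350
  hemisphere S, so the sign is −
  Longitude: degrees = first 3 digits = 153, minutes = 59.538; 153 + 59.538/60 = 153.9923000
  hemisphere W, so the sign is −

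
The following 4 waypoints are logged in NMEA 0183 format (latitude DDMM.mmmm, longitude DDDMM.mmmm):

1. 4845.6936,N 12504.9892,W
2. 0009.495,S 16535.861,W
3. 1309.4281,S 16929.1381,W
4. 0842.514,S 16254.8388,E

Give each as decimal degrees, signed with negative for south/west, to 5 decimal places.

1. 48.76156, -125.08315
2. -0.15825, -165.59768
3. -13.15714, -169.48564
4. -8.70857, 162.91398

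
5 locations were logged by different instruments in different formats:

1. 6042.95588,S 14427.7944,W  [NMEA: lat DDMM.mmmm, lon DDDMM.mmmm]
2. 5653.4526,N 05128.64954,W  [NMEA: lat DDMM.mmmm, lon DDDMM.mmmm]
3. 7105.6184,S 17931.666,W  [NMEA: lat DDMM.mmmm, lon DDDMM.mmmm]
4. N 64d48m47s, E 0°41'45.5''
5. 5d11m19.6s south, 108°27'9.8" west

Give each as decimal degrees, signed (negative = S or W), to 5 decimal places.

Point 1:
  φ: degrees = first 2 digits = 60, minutes = 42.95588; 60 + 42.95588/60 = 60.715931
  S ⇒ negate
  λ: split at 3 digits → 144° and 27.7944′; 144 + 27.7944/60 = 144.463240
  hemisphere W, so the sign is −
Point 2:
  Lat: degrees = first 2 digits = 56, minutes = 53.4526; 56 + 53.4526/60 = 56.890877
  N ⇒ keep positive
  λ: split at 3 digits → 051° and 28.64954′; 51 + 28.64954/60 = 51.477492
  W → negative
Point 3:
  Lat: split at 2 digits → 71° and 5.6184′; 71 + 5.6184/60 = 71.093640
  hemisphere S, so the sign is −
  λ: split at 3 digits → 179° and 31.666′; 179 + 31.666/60 = 179.527767
  W ⇒ negate
Point 4:
  Lat: 64° + 48/60 + 47/3600 = 64 + 0.800000 + 0.013056 = 64.813056
  N ⇒ keep positive
  Lon: 0 + 41/60 + 45.5/3600 = 0.695972
  E ⇒ keep positive
Point 5:
  φ: 5° + 11/60 + 19.6/3600 = 5 + 0.183333 + 0.005444 = 5.188778
  hemisphere S, so the sign is −
  Longitude: 108° + 27/60 + 9.8/3600 = 108 + 0.450000 + 0.002722 = 108.452722
  W → negative

1. -60.71593, -144.46324
2. 56.89088, -51.47749
3. -71.09364, -179.52777
4. 64.81306, 0.69597
5. -5.18878, -108.45272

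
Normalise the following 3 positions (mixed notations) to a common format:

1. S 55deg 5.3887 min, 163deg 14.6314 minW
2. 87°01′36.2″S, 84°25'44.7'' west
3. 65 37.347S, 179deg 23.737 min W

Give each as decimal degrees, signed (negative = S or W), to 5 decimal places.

Point 1:
  φ: 5.3887′ = 0.089812°; total 55.089812
  S ⇒ negate
  Longitude: 14.6314′ = 0.243857°; total 163.243857
  W ⇒ negate
Point 2:
  Lat: 1′ + 36.2″ = 1.60333′; 87 + 1.60333/60 = 87.026722
  S → negative
  Longitude: 84° + 25/60 + 44.7/3600 = 84 + 0.416667 + 0.012417 = 84.429083
  W → negative
Point 3:
  φ: 65 + 37.347/60 = 65.622450
  S ⇒ negate
  Lon: 23.737′ = 0.395617°; total 179.395617
  W → negative

1. -55.08981, -163.24386
2. -87.02672, -84.42908
3. -65.62245, -179.39562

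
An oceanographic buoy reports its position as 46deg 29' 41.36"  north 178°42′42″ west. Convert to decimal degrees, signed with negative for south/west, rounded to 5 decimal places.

Lat: 46 + 29/60 + 41.36/3600 = 46.494822
N → positive
Longitude: 42′ + 42″ = 42.70000′; 178 + 42.70000/60 = 178.711667
W → negative

46.49482, -178.71167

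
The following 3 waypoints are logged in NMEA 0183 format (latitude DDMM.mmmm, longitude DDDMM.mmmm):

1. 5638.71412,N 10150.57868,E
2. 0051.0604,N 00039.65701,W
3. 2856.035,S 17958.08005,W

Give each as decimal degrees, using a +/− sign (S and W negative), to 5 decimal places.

Point 1:
  φ: degrees = first 2 digits = 56, minutes = 38.71412; 56 + 38.71412/60 = 56.645235
  N → positive
  Lon: split at 3 digits → 101° and 50.57868′; 101 + 50.57868/60 = 101.842978
  E → positive
Point 2:
  Lat: degrees = first 2 digits = 0, minutes = 51.0604; 0 + 51.0604/60 = 0.851007
  N ⇒ keep positive
  Lon: degrees = first 3 digits = 0, minutes = 39.65701; 0 + 39.65701/60 = 0.660950
  hemisphere W, so the sign is −
Point 3:
  Latitude: degrees = first 2 digits = 28, minutes = 56.035; 28 + 56.035/60 = 28.933917
  S → negative
  Longitude: split at 3 digits → 179° and 58.08005′; 179 + 58.08005/60 = 179.968001
  W ⇒ negate

1. 56.64524, 101.84298
2. 0.85101, -0.66095
3. -28.93392, -179.96800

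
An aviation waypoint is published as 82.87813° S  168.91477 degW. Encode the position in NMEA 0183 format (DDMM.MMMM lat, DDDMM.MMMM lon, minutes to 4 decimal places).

8252.6878,S / 16854.8862,W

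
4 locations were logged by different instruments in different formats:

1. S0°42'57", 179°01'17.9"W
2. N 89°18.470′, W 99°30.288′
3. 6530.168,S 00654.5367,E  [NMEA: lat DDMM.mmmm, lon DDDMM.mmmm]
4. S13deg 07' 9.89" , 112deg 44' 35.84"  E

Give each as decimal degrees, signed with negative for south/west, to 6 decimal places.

1. -0.715833, -179.021639
2. 89.307833, -99.504800
3. -65.502800, 6.908945
4. -13.119414, 112.743289

Point 1:
  Lat: 42′ + 57″ = 42.95000′; 0 + 42.95000/60 = 0.7158333
  hemisphere S, so the sign is −
  Lon: 1′ + 17.9″ = 1.29833′; 179 + 1.29833/60 = 179.0216389
  W ⇒ negate
Point 2:
  Latitude: 89 + 18.47/60 = 89.3078333
  N ⇒ keep positive
  Lon: 30.288′ = 0.504800°; total 99.5048000
  W → negative
Point 3:
  Lat: split at 2 digits → 65° and 30.168′; 65 + 30.168/60 = 65.5028000
  S ⇒ negate
  Longitude: split at 3 digits → 006° and 54.5367′; 6 + 54.5367/60 = 6.9089450
  E → positive
Point 4:
  φ: 13° + 7/60 + 9.89/3600 = 13 + 0.116667 + 0.002747 = 13.1194139
  S → negative
  λ: 112 + 44/60 + 35.84/3600 = 112.7432889
  E → positive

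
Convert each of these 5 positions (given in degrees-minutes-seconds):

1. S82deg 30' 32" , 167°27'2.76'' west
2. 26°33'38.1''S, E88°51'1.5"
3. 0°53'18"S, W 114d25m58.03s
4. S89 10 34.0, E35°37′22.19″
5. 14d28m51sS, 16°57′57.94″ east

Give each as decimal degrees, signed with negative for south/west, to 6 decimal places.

Point 1:
  φ: 82° + 30/60 + 32/3600 = 82 + 0.500000 + 0.008889 = 82.5088889
  S ⇒ negate
  Longitude: 167° + 27/60 + 2.76/3600 = 167 + 0.450000 + 0.000767 = 167.4507667
  W → negative
Point 2:
  Latitude: 33′ + 38.1″ = 33.63500′; 26 + 33.63500/60 = 26.5605833
  hemisphere S, so the sign is −
  Lon: 88° + 51/60 + 1.5/3600 = 88 + 0.850000 + 0.000417 = 88.8504167
  E ⇒ keep positive
Point 3:
  Lat: 53′ + 18″ = 53.30000′; 0 + 53.30000/60 = 0.8883333
  hemisphere S, so the sign is −
  λ: 25′ + 58.03″ = 25.96717′; 114 + 25.96717/60 = 114.4327861
  W ⇒ negate
Point 4:
  Lat: 10′ + 34″ = 10.56667′; 89 + 10.56667/60 = 89.1761111
  hemisphere S, so the sign is −
  Longitude: 37′ + 22.19″ = 37.36983′; 35 + 37.36983/60 = 35.6228306
  E → positive
Point 5:
  φ: 28′ + 51″ = 28.85000′; 14 + 28.85000/60 = 14.4808333
  S → negative
  Longitude: 16 + 57/60 + 57.94/3600 = 16.9660944
  E → positive

1. -82.508889, -167.450767
2. -26.560583, 88.850417
3. -0.888333, -114.432786
4. -89.176111, 35.622831
5. -14.480833, 16.966094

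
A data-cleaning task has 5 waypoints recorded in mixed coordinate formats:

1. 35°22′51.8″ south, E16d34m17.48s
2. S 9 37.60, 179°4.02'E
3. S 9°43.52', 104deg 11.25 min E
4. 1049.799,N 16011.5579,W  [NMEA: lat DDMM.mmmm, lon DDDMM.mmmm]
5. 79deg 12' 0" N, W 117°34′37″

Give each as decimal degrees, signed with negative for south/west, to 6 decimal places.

1. -35.381056, 16.571522
2. -9.626667, 179.067000
3. -9.725333, 104.187500
4. 10.829983, -160.192632
5. 79.200000, -117.576944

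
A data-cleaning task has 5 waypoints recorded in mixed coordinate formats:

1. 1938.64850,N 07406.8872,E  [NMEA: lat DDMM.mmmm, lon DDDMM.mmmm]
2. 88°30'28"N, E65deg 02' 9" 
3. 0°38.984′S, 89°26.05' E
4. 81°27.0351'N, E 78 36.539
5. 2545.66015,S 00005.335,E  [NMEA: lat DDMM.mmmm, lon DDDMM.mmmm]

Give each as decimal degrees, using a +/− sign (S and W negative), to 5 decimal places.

Point 1:
  φ: split at 2 digits → 19° and 38.6485′; 19 + 38.6485/60 = 19.644142
  N ⇒ keep positive
  λ: split at 3 digits → 074° and 6.8872′; 74 + 6.8872/60 = 74.114787
  E → positive
Point 2:
  Lat: 30′ + 28″ = 30.46667′; 88 + 30.46667/60 = 88.507778
  N ⇒ keep positive
  λ: 65 + 2/60 + 9/3600 = 65.035833
  E → positive
Point 3:
  Lat: 0 + 38.984/60 = 0.649733
  S → negative
  λ: 26.05′ = 0.434167°; total 89.434167
  E → positive
Point 4:
  Latitude: 27.0351′ = 0.450585°; total 81.450585
  N → positive
  Longitude: 36.539′ = 0.608983°; total 78.608983
  E → positive
Point 5:
  Latitude: degrees = first 2 digits = 25, minutes = 45.66015; 25 + 45.66015/60 = 25.761003
  S ⇒ negate
  Longitude: split at 3 digits → 000° and 5.335′; 0 + 5.335/60 = 0.088917
  E → positive

1. 19.64414, 74.11479
2. 88.50778, 65.03583
3. -0.64973, 89.43417
4. 81.45059, 78.60898
5. -25.76100, 0.08892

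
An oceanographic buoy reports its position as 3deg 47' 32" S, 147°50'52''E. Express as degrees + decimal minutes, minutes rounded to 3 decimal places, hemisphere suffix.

Lat: seconds/60 = 0.53333; minutes = 47 + 0.53333 = 47.53333
λ: 50 + 52/60 = 50.86667′

3° 47.533′ S, 147° 50.867′ E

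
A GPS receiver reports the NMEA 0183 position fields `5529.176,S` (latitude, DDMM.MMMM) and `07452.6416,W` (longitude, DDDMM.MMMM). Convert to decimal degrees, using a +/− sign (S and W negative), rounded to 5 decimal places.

Latitude: degrees = first 2 digits = 55, minutes = 29.176; 55 + 29.176/60 = 55.486267
S ⇒ negate
Lon: split at 3 digits → 074° and 52.6416′; 74 + 52.6416/60 = 74.877360
W → negative

-55.48627, -74.87736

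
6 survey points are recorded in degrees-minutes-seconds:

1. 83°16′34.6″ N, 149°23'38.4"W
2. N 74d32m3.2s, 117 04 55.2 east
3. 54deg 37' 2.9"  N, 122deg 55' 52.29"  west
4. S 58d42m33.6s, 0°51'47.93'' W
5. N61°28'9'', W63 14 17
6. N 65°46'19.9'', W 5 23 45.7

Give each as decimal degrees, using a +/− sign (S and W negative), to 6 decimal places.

1. 83.276278, -149.394000
2. 74.534222, 117.082000
3. 54.617472, -122.931192
4. -58.709333, -0.863314
5. 61.469167, -63.238056
6. 65.772194, -5.396028

Point 1:
  Latitude: 83° + 16/60 + 34.6/3600 = 83 + 0.266667 + 0.009611 = 83.2762778
  N → positive
  Lon: 149° + 23/60 + 38.4/3600 = 149 + 0.383333 + 0.010667 = 149.3940000
  W → negative
Point 2:
  φ: 74 + 32/60 + 3.2/3600 = 74.5342222
  N → positive
  Longitude: 4′ + 55.2″ = 4.92000′; 117 + 4.92000/60 = 117.0820000
  E ⇒ keep positive
Point 3:
  Lat: 37′ + 2.9″ = 37.04833′; 54 + 37.04833/60 = 54.6174722
  N ⇒ keep positive
  Longitude: 122° + 55/60 + 52.29/3600 = 122 + 0.916667 + 0.014525 = 122.9311917
  W → negative
Point 4:
  φ: 58 + 42/60 + 33.6/3600 = 58.7093333
  S ⇒ negate
  Longitude: 51′ + 47.93″ = 51.79883′; 0 + 51.79883/60 = 0.8633139
  hemisphere W, so the sign is −
Point 5:
  Latitude: 28′ + 9″ = 28.15000′; 61 + 28.15000/60 = 61.4691667
  N → positive
  Lon: 63 + 14/60 + 17/3600 = 63.2380556
  W → negative
Point 6:
  Lat: 65° + 46/60 + 19.9/3600 = 65 + 0.766667 + 0.005528 = 65.7721944
  N ⇒ keep positive
  Lon: 23′ + 45.7″ = 23.76167′; 5 + 23.76167/60 = 5.3960278
  W ⇒ negate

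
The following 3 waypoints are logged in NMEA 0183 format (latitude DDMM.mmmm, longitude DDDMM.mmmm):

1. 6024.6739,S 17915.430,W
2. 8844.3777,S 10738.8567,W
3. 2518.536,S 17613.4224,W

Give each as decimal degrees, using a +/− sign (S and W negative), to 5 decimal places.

1. -60.41123, -179.25717
2. -88.73963, -107.64761
3. -25.30893, -176.22371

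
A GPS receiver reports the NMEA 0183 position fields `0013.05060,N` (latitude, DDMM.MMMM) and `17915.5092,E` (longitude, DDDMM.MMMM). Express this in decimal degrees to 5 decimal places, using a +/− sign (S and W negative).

Lat: degrees = first 2 digits = 0, minutes = 13.0506; 0 + 13.0506/60 = 0.217510
N ⇒ keep positive
Lon: degrees = first 3 digits = 179, minutes = 15.5092; 179 + 15.5092/60 = 179.258487
E → positive

0.21751, 179.25849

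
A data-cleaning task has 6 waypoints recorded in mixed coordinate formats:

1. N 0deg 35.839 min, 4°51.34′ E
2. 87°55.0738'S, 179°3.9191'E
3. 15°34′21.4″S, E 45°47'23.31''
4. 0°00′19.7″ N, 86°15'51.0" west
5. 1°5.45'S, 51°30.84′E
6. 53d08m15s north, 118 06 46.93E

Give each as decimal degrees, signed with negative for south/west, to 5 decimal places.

Point 1:
  φ: 35.839′ = 0.597317°; total 0.597317
  N → positive
  Lon: 51.34′ = 0.855667°; total 4.855667
  E → positive
Point 2:
  Latitude: 55.0738′ = 0.917897°; total 87.917897
  S → negative
  Longitude: 179 + 3.9191/60 = 179.065318
  E → positive
Point 3:
  Latitude: 34′ + 21.4″ = 34.35667′; 15 + 34.35667/60 = 15.572611
  S ⇒ negate
  λ: 47′ + 23.31″ = 47.38850′; 45 + 47.38850/60 = 45.789808
  E ⇒ keep positive
Point 4:
  Latitude: 0° + 0/60 + 19.7/3600 = 0 + 0.000000 + 0.005472 = 0.005472
  N → positive
  Lon: 15′ + 51″ = 15.85000′; 86 + 15.85000/60 = 86.264167
  W ⇒ negate
Point 5:
  Latitude: 5.45′ = 0.090833°; total 1.090833
  S → negative
  Lon: 51 + 30.84/60 = 51.514000
  E → positive
Point 6:
  Latitude: 53° + 8/60 + 15/3600 = 53 + 0.133333 + 0.004167 = 53.137500
  N → positive
  λ: 6′ + 46.93″ = 6.78217′; 118 + 6.78217/60 = 118.113036
  E ⇒ keep positive

1. 0.59732, 4.85567
2. -87.91790, 179.06532
3. -15.57261, 45.78981
4. 0.00547, -86.26417
5. -1.09083, 51.51400
6. 53.13750, 118.11304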